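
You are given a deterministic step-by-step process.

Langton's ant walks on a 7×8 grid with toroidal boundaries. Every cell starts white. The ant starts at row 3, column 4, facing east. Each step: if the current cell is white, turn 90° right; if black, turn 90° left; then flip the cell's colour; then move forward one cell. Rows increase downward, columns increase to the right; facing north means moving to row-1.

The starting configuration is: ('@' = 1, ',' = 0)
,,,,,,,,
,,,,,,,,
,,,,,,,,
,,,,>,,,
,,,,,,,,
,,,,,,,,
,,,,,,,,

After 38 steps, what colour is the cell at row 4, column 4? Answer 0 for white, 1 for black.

1

0) ,,,,,,,,
,,,,,,,,
,,,,,,,,
,,,,>,,,
,,,,,,,,
,,,,,,,,
,,,,,,,,
1) ,,,,,,,,
,,,,,,,,
,,,,,,,,
,,,,@,,,
,,,,v,,,
,,,,,,,,
,,,,,,,,
2) ,,,,,,,,
,,,,,,,,
,,,,,,,,
,,,,@,,,
,,,<@,,,
,,,,,,,,
,,,,,,,,
3) ,,,,,,,,
,,,,,,,,
,,,,,,,,
,,,^@,,,
,,,@@,,,
,,,,,,,,
,,,,,,,,
4) ,,,,,,,,
,,,,,,,,
,,,,,,,,
,,,@>,,,
,,,@@,,,
,,,,,,,,
,,,,,,,,
5) ,,,,,,,,
,,,,,,,,
,,,,^,,,
,,,@,,,,
,,,@@,,,
,,,,,,,,
,,,,,,,,
6) ,,,,,,,,
,,,,,,,,
,,,,@>,,
,,,@,,,,
,,,@@,,,
,,,,,,,,
,,,,,,,,
7) ,,,,,,,,
,,,,,,,,
,,,,@@,,
,,,@,v,,
,,,@@,,,
,,,,,,,,
,,,,,,,,
8) ,,,,,,,,
,,,,,,,,
,,,,@@,,
,,,@<@,,
,,,@@,,,
,,,,,,,,
,,,,,,,,
9) ,,,,,,,,
,,,,,,,,
,,,,^@,,
,,,@@@,,
,,,@@,,,
,,,,,,,,
,,,,,,,,
10) ,,,,,,,,
,,,,,,,,
,,,<,@,,
,,,@@@,,
,,,@@,,,
,,,,,,,,
,,,,,,,,
11) ,,,,,,,,
,,,^,,,,
,,,@,@,,
,,,@@@,,
,,,@@,,,
,,,,,,,,
,,,,,,,,
12) ,,,,,,,,
,,,@>,,,
,,,@,@,,
,,,@@@,,
,,,@@,,,
,,,,,,,,
,,,,,,,,
13) ,,,,,,,,
,,,@@,,,
,,,@v@,,
,,,@@@,,
,,,@@,,,
,,,,,,,,
,,,,,,,,
14) ,,,,,,,,
,,,@@,,,
,,,<@@,,
,,,@@@,,
,,,@@,,,
,,,,,,,,
,,,,,,,,
15) ,,,,,,,,
,,,@@,,,
,,,,@@,,
,,,v@@,,
,,,@@,,,
,,,,,,,,
,,,,,,,,
16) ,,,,,,,,
,,,@@,,,
,,,,@@,,
,,,,>@,,
,,,@@,,,
,,,,,,,,
,,,,,,,,
17) ,,,,,,,,
,,,@@,,,
,,,,^@,,
,,,,,@,,
,,,@@,,,
,,,,,,,,
,,,,,,,,
18) ,,,,,,,,
,,,@@,,,
,,,<,@,,
,,,,,@,,
,,,@@,,,
,,,,,,,,
,,,,,,,,
19) ,,,,,,,,
,,,^@,,,
,,,@,@,,
,,,,,@,,
,,,@@,,,
,,,,,,,,
,,,,,,,,
20) ,,,,,,,,
,,<,@,,,
,,,@,@,,
,,,,,@,,
,,,@@,,,
,,,,,,,,
,,,,,,,,
21) ,,^,,,,,
,,@,@,,,
,,,@,@,,
,,,,,@,,
,,,@@,,,
,,,,,,,,
,,,,,,,,
22) ,,@>,,,,
,,@,@,,,
,,,@,@,,
,,,,,@,,
,,,@@,,,
,,,,,,,,
,,,,,,,,
23) ,,@@,,,,
,,@v@,,,
,,,@,@,,
,,,,,@,,
,,,@@,,,
,,,,,,,,
,,,,,,,,
24) ,,@@,,,,
,,<@@,,,
,,,@,@,,
,,,,,@,,
,,,@@,,,
,,,,,,,,
,,,,,,,,
25) ,,@@,,,,
,,,@@,,,
,,v@,@,,
,,,,,@,,
,,,@@,,,
,,,,,,,,
,,,,,,,,
26) ,,@@,,,,
,,,@@,,,
,<@@,@,,
,,,,,@,,
,,,@@,,,
,,,,,,,,
,,,,,,,,
27) ,,@@,,,,
,^,@@,,,
,@@@,@,,
,,,,,@,,
,,,@@,,,
,,,,,,,,
,,,,,,,,
28) ,,@@,,,,
,@>@@,,,
,@@@,@,,
,,,,,@,,
,,,@@,,,
,,,,,,,,
,,,,,,,,
29) ,,@@,,,,
,@@@@,,,
,@v@,@,,
,,,,,@,,
,,,@@,,,
,,,,,,,,
,,,,,,,,
30) ,,@@,,,,
,@@@@,,,
,@,>,@,,
,,,,,@,,
,,,@@,,,
,,,,,,,,
,,,,,,,,
31) ,,@@,,,,
,@@^@,,,
,@,,,@,,
,,,,,@,,
,,,@@,,,
,,,,,,,,
,,,,,,,,
32) ,,@@,,,,
,@<,@,,,
,@,,,@,,
,,,,,@,,
,,,@@,,,
,,,,,,,,
,,,,,,,,
33) ,,@@,,,,
,@,,@,,,
,@v,,@,,
,,,,,@,,
,,,@@,,,
,,,,,,,,
,,,,,,,,
34) ,,@@,,,,
,@,,@,,,
,<@,,@,,
,,,,,@,,
,,,@@,,,
,,,,,,,,
,,,,,,,,
35) ,,@@,,,,
,@,,@,,,
,,@,,@,,
,v,,,@,,
,,,@@,,,
,,,,,,,,
,,,,,,,,
36) ,,@@,,,,
,@,,@,,,
,,@,,@,,
<@,,,@,,
,,,@@,,,
,,,,,,,,
,,,,,,,,
37) ,,@@,,,,
,@,,@,,,
^,@,,@,,
@@,,,@,,
,,,@@,,,
,,,,,,,,
,,,,,,,,
38) ,,@@,,,,
,@,,@,,,
@>@,,@,,
@@,,,@,,
,,,@@,,,
,,,,,,,,
,,,,,,,,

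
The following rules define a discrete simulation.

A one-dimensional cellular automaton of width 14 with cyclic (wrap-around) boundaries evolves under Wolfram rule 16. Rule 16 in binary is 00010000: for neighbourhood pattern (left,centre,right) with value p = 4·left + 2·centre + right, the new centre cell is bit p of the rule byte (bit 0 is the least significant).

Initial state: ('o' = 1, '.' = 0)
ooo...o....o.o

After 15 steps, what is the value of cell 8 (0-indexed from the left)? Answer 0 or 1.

step 0: ooo...o....o.o
step 1: ...o...o......
step 2: ....o...o.....
step 3: .....o...o....
step 4: ......o...o...
step 5: .......o...o..
step 6: ........o...o.
step 7: .........o...o
step 8: o.........o...
step 9: .o.........o..
step 10: ..o.........o.
step 11: ...o.........o
step 12: o...o.........
step 13: .o...o........
step 14: ..o...o.......
step 15: ...o...o......

0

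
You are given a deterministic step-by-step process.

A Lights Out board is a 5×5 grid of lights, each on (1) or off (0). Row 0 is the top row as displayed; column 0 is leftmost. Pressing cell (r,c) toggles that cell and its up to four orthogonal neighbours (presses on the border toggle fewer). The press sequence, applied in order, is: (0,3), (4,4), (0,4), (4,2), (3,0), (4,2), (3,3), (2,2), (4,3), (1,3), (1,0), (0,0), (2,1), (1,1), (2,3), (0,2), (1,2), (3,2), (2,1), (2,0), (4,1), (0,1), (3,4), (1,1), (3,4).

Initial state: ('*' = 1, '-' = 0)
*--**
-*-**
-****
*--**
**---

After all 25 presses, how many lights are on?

18

0) *--**
-*-**
-****
*--**
**---
1) *-*--
-*--*
-****
*--**
**---
2) *-*--
-*--*
-****
*--*-
**-**
3) *-***
-*---
-****
*--*-
**-**
4) *-***
-*---
-****
*-**-
*-*-*
5) *-***
-*---
*****
-***-
--*-*
6) *-***
-*---
*****
-*-*-
-*-**
7) *-***
-*---
***-*
-**-*
-*--*
8) *-***
-**--
*--**
-*--*
-*--*
9) *-***
-**--
*--**
-*-**
-***-
10) *-*-*
-*-**
*---*
-*-**
-***-
11) --*-*
*--**
----*
-*-**
-***-
12) ***-*
---**
----*
-*-**
-***-
13) ***-*
-*-**
***-*
---**
-***-
14) *-*-*
*-***
*-*-*
---**
-***-
15) *-*-*
*-*-*
*--*-
----*
-***-
16) **-**
*---*
*--*-
----*
-***-
17) *****
*****
*-**-
----*
-***-
18) *****
*****
*--*-
-****
-*-*-
19) *****
*-***
-***-
--***
-*-*-
20) *****
--***
*-**-
*-***
-*-*-
21) *****
--***
*-**-
*****
*-**-
22) ---**
-****
*-**-
*****
*-**-
23) ---**
-****
*-***
***--
*-***
24) -*-**
*--**
*****
***--
*-***
25) -*-**
*--**
****-
*****
*-**-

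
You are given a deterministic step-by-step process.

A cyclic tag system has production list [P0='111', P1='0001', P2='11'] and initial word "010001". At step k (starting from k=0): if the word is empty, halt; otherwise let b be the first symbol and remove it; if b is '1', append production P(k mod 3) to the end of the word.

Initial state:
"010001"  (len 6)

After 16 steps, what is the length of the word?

14

gen 0: "010001"  (len 6)
gen 1: "10001"  (len 5)
gen 2: "00010001"  (len 8)
gen 3: "0010001"  (len 7)
gen 4: "010001"  (len 6)
gen 5: "10001"  (len 5)
gen 6: "000111"  (len 6)
gen 7: "00111"  (len 5)
gen 8: "0111"  (len 4)
gen 9: "111"  (len 3)
gen 10: "11111"  (len 5)
gen 11: "11110001"  (len 8)
gen 12: "111000111"  (len 9)
gen 13: "11000111111"  (len 11)
gen 14: "10001111110001"  (len 14)
gen 15: "000111111000111"  (len 15)
gen 16: "00111111000111"  (len 14)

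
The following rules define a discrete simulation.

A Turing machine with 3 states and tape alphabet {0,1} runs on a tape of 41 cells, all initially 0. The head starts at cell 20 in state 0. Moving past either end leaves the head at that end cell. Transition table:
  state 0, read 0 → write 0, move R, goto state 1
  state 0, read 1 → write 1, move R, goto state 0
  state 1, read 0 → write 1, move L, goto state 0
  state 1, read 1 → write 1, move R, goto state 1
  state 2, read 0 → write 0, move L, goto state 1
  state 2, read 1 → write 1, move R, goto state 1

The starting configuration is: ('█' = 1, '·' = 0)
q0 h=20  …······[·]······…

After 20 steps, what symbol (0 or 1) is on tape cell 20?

step 0: q0 h=20  …······[·]······…
step 1: q1 h=21  …······[·]······…
step 2: q0 h=20  …······[·]█·····…
step 3: q1 h=21  …······[█]······…
step 4: q1 h=22  …·····█[·]······…
step 5: q0 h=21  …······[█]█·····…
step 6: q0 h=22  …·····█[█]······…
step 7: q0 h=23  …····██[·]······…
step 8: q1 h=24  …···██·[·]······…
step 9: q0 h=23  …····██[·]█·····…
step 10: q1 h=24  …···██·[█]······…
step 11: q1 h=25  …··██·█[·]······…
step 12: q0 h=24  …···██·[█]█·····…
step 13: q0 h=25  …··██·█[█]······…
step 14: q0 h=26  …·██·██[·]······…
step 15: q1 h=27  …██·██·[·]······…
step 16: q0 h=26  …·██·██[·]█·····…
step 17: q1 h=27  …██·██·[█]······…
step 18: q1 h=28  …█·██·█[·]······…
step 19: q0 h=27  …██·██·[█]█·····…
step 20: q0 h=28  …█·██·█[█]······…

0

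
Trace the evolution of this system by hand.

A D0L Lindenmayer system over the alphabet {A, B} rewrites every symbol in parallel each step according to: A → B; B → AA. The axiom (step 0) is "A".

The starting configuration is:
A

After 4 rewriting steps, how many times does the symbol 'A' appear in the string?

k=0  A
k=1  B
k=2  AA
k=3  BB
k=4  AAAA

4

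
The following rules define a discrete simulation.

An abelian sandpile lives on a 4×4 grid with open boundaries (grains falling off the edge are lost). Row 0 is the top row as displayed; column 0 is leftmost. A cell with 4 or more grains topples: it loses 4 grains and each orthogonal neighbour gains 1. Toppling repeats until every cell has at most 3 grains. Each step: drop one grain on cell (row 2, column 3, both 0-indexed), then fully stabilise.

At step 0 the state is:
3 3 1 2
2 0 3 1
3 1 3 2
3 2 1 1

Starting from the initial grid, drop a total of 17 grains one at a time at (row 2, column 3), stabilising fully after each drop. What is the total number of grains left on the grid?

k=0  3 3 1 2
2 0 3 1
3 1 3 2
3 2 1 1
k=1  3 3 1 2
2 0 3 1
3 1 3 3
3 2 1 1
k=2  3 3 2 2
2 1 0 3
3 2 1 1
3 2 2 2
k=3  3 3 2 2
2 1 0 3
3 2 1 2
3 2 2 2
k=4  3 3 2 2
2 1 0 3
3 2 1 3
3 2 2 2
k=5  3 3 2 3
2 1 1 0
3 2 2 1
3 2 2 3
k=6  3 3 2 3
2 1 1 0
3 2 2 2
3 2 2 3
k=7  3 3 2 3
2 1 1 0
3 2 2 3
3 2 2 3
k=8  3 3 2 3
2 1 1 1
3 2 3 1
3 2 3 0
k=9  3 3 2 3
2 1 1 1
3 2 3 2
3 2 3 0
k=10  3 3 2 3
2 1 1 1
3 2 3 3
3 2 3 0
k=11  3 3 2 3
2 1 2 2
3 3 1 1
3 3 0 2
k=12  3 3 2 3
2 1 2 2
3 3 1 2
3 3 0 2
k=13  3 3 2 3
2 1 2 2
3 3 1 3
3 3 0 2
k=14  3 3 2 3
2 1 2 3
3 3 2 0
3 3 0 3
k=15  3 3 2 3
2 1 2 3
3 3 2 1
3 3 0 3
k=16  3 3 2 3
2 1 2 3
3 3 2 2
3 3 0 3
k=17  3 3 2 3
2 1 2 3
3 3 2 3
3 3 0 3

39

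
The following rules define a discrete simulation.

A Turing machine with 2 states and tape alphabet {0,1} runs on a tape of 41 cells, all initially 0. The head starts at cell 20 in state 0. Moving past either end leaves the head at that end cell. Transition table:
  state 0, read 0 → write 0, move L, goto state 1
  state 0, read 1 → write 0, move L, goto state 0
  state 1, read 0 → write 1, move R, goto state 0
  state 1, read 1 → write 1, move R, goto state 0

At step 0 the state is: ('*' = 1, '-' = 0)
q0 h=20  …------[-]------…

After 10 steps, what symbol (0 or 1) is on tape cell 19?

1

t=0: q0 h=20  …------[-]------…
t=1: q1 h=19  …------[-]------…
t=2: q0 h=20  …-----*[-]------…
t=3: q1 h=19  …------[*]------…
t=4: q0 h=20  …-----*[-]------…
t=5: q1 h=19  …------[*]------…
t=6: q0 h=20  …-----*[-]------…
t=7: q1 h=19  …------[*]------…
t=8: q0 h=20  …-----*[-]------…
t=9: q1 h=19  …------[*]------…
t=10: q0 h=20  …-----*[-]------…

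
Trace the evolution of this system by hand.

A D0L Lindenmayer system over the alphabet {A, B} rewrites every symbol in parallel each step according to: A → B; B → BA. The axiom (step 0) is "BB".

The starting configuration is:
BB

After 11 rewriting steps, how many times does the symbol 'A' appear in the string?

step 0: BB
step 1: BABA
step 2: BABBAB
step 3: BABBABABBA
step 4: BABBABABBABBABAB
step 5: BABBABABBABBABABBABABBABBA
step 6: BABBABABBABBABABBABABBABBABABBABBABABBABAB
step 7: BABBABABBABBABABBABABBABBABABBABBABABBABABBABBABABBABABBABBABABBABBA
step 8: BABBABABBABBABABBABABBABBABABBABBABABBABABBABBABABBABABBABBABABBABBABABBABABBABBABABBABBABABBABABBABBABABBABAB
step 9: BABBABABBABBABABBABABBABBABABBABBABABBABABBABBABABBABABBAB…BBABABBABABBABBABABBABABBABBABABBABBABABBABABBABBABABBABBA  (len 178)
step 10: BABBABABBABBABABBABABBABBABABBABBABABBABABBABBABABBABABBAB…BBABABBABABBABBABABBABABBABBABABBABBABABBABABBABBABABBABAB  (len 288)
step 11: BABBABABBABBABABBABABBABBABABBABBABABBABABBABBABABBABABBAB…BBABABBABABBABBABABBABABBABBABABBABBABABBABABBABBABABBABBA  (len 466)

178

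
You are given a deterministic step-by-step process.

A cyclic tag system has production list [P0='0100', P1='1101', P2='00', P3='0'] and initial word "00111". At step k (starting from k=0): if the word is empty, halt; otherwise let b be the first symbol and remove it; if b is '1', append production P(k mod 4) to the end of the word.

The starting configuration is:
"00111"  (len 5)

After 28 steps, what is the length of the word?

16

0) "00111"  (len 5)
1) "0111"  (len 4)
2) "111"  (len 3)
3) "1100"  (len 4)
4) "1000"  (len 4)
5) "0000100"  (len 7)
6) "000100"  (len 6)
7) "00100"  (len 5)
8) "0100"  (len 4)
9) "100"  (len 3)
10) "001101"  (len 6)
11) "01101"  (len 5)
12) "1101"  (len 4)
13) "1010100"  (len 7)
14) "0101001101"  (len 10)
15) "101001101"  (len 9)
16) "010011010"  (len 9)
17) "10011010"  (len 8)
18) "00110101101"  (len 11)
19) "0110101101"  (len 10)
20) "110101101"  (len 9)
21) "101011010100"  (len 12)
22) "010110101001101"  (len 15)
23) "10110101001101"  (len 14)
24) "01101010011010"  (len 14)
25) "1101010011010"  (len 13)
26) "1010100110101101"  (len 16)
27) "01010011010110100"  (len 17)
28) "1010011010110100"  (len 16)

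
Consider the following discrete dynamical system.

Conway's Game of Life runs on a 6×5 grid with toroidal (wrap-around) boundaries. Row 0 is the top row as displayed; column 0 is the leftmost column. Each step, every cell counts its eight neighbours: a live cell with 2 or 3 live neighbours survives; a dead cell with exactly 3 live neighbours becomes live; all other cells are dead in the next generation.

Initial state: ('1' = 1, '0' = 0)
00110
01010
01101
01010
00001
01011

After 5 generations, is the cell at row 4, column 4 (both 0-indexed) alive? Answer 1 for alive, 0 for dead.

1

0) 00110
01010
01101
01010
00001
01011
1) 11000
11001
01001
01011
00001
10001
2) 00000
00101
01000
00111
00000
01001
3) 10010
00000
11001
00110
10101
00000
4) 00000
01000
11111
00100
01101
11010
5) 11100
01011
10011
00000
00001
11011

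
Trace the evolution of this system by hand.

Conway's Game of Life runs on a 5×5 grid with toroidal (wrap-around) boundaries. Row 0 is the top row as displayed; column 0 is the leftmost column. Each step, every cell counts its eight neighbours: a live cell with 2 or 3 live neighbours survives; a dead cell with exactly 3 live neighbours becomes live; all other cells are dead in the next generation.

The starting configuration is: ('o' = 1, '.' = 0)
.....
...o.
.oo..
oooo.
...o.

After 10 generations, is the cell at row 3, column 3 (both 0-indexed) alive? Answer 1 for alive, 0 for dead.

[0] .....
...o.
.oo..
oooo.
...o.
[1] .....
..o..
o...o
o..oo
.o.oo
[2] ..oo.
.....
oo...
.oo..
..oo.
[3] ..oo.
.oo..
ooo..
o..o.
.....
[4] .ooo.
o....
o..oo
o.o.o
..ooo
[5] oo...
o....
...o.
..o..
.....
[6] oo...
oo..o
.....
.....
.o...
[7] ..o.o
.o..o
o....
.....
oo...
[8] ..ooo
.o.oo
o....
oo...
oo...
[9] .....
.o...
..o..
....o
...o.
[10] .....
.....
.....
...o.
.....

1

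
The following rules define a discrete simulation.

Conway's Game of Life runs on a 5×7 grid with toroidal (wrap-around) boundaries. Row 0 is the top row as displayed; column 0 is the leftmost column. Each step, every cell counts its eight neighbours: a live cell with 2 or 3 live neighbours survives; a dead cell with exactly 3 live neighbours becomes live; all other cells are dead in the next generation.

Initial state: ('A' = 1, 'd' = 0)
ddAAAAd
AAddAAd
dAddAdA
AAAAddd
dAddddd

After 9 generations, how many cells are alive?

8

[0] ddAAAAd
AAddAAd
dAddAdA
AAAAddd
dAddddd
[1] AdAAdAA
AAddddd
ddddAdA
dddAddd
Adddddd
[2] ddAdddd
dAAAAdd
Adddddd
ddddddd
AAAAAdd
[3] Adddddd
dAAAddd
dAAAddd
AdAAddd
dAAAddd
[4] Adddddd
AddAddd
AdddAdd
AdddAdd
AddAddd
[5] AAddddA
AAddddA
AAdAAdA
AAdAAdA
AAddddA
[6] ddAddAd
ddddddd
dddAAdd
dddAAdd
ddddddd
[7] ddddddd
dddAAdd
dddAAdd
dddAAdd
dddAAdd
[8] ddddddd
dddAAdd
ddAddAd
ddAddAd
dddAAdd
[9] ddddddd
dddAAdd
ddAddAd
ddAddAd
dddAAdd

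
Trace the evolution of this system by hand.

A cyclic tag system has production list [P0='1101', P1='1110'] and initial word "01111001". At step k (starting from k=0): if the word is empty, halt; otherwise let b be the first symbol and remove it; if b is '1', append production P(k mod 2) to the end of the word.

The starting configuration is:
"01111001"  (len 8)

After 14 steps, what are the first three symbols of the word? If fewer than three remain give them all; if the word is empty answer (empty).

011

[0] "01111001"  (len 8)
[1] "1111001"  (len 7)
[2] "1110011110"  (len 10)
[3] "1100111101101"  (len 13)
[4] "1001111011011110"  (len 16)
[5] "0011110110111101101"  (len 19)
[6] "011110110111101101"  (len 18)
[7] "11110110111101101"  (len 17)
[8] "11101101111011011110"  (len 20)
[9] "11011011110110111101101"  (len 23)
[10] "10110111101101111011011110"  (len 26)
[11] "01101111011011110110111101101"  (len 29)
[12] "1101111011011110110111101101"  (len 28)
[13] "1011110110111101101111011011101"  (len 31)
[14] "0111101101111011011110110111011110"  (len 34)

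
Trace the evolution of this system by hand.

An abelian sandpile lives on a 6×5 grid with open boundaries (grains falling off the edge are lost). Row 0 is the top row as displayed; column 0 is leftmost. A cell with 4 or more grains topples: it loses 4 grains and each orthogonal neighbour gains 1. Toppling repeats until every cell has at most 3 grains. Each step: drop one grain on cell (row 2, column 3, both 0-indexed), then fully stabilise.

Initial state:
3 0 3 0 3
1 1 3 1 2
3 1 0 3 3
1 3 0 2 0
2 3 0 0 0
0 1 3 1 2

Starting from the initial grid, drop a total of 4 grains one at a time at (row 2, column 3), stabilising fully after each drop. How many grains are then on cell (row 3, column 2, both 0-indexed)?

1

0) 3 0 3 0 3
1 1 3 1 2
3 1 0 3 3
1 3 0 2 0
2 3 0 0 0
0 1 3 1 2
1) 3 0 3 0 3
1 1 3 2 3
3 1 1 1 0
1 3 0 3 1
2 3 0 0 0
0 1 3 1 2
2) 3 0 3 0 3
1 1 3 2 3
3 1 1 2 0
1 3 0 3 1
2 3 0 0 0
0 1 3 1 2
3) 3 0 3 0 3
1 1 3 2 3
3 1 1 3 0
1 3 0 3 1
2 3 0 0 0
0 1 3 1 2
4) 3 0 3 0 3
1 1 3 3 3
3 1 2 1 1
1 3 1 0 2
2 3 0 1 0
0 1 3 1 2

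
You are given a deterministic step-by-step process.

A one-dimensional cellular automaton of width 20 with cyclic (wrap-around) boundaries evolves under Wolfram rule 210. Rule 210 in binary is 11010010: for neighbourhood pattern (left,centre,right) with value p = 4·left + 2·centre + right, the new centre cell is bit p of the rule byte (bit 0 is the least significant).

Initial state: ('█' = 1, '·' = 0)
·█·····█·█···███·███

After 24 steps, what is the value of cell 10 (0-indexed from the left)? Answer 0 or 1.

0

k=0  ·█·····█·█···███·███
k=1  ··█···█···█·█·██··██
k=2  ██·█·█·█·█·····███·█
k=3  ██········█···█·██··
k=4  ·██······█·█·█···███
k=5  ··██····█·····█·█·██
k=6  ██·██··█·█···█·····█
k=7  ██··███···█·█·█···█·
k=8  ·███·███·█·····█·█··
k=9  █·██··██··█···█···█·
k=10  ···███·███·█·█·█·█··
k=11  ··█·██··██········█·
k=12  ·█···███·██······█·█
k=13  ··█·█·██··██····█···
k=14  ·█·····███·██··█·█··
k=15  █·█···█·██··███···█·
k=16  ···█·█···███·███·█··
k=17  ··█···█·█·██··██··█·
k=18  ·█·█·█·····███·███·█
k=19  ······█···█·██··██··
k=20  ·····█·█·█···███·██·
k=21  ····█·····█·█·██··██
k=22  █··█·█···█·····███·█
k=23  ███···█·█·█···█·██··
k=24  ·███·█·····█·█···███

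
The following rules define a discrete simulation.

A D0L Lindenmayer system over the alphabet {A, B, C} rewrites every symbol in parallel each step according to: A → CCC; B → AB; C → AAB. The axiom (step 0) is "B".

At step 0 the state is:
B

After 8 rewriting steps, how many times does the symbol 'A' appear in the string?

733

k=0  B
k=1  AB
k=2  CCCAB
k=3  AABAABAABCCCAB
k=4  CCCCCCABCCCCCCABCCCCCCABAABAABAABCCCAB
k=5  AABAABAABAABAABAABCCCABAABAABAABAABAABAABCCCABAABAABAABAABAABAABCCCABCCCCCCABCCCCCCABCCCCCCABAABAABAABCCCAB
k=6  CCCCCCABCCCCCCABCCCCCCABCCCCCCABCCCCCCABCCCCCCABAABAABAABC…AABAABAABAABAABCCCABCCCCCCABCCCCCCABCCCCCCABAABAABAABCCCAB  (len 293)
k=7  AABAABAABAABAABAABCCCABAABAABAABAABAABAABCCCABAABAABAABAAB…AABAABAABAABAABCCCABCCCCCCABCCCCCCABCCCCCCABAABAABAABCCCAB  (len 821)
k=8  CCCCCCABCCCCCCABCCCCCCABCCCCCCABCCCCCCABCCCCCCABAABAABAABC…AABAABAABAABAABCCCABCCCCCCABCCCCCCABCCCCCCABAABAABAABCCCAB  (len 2258)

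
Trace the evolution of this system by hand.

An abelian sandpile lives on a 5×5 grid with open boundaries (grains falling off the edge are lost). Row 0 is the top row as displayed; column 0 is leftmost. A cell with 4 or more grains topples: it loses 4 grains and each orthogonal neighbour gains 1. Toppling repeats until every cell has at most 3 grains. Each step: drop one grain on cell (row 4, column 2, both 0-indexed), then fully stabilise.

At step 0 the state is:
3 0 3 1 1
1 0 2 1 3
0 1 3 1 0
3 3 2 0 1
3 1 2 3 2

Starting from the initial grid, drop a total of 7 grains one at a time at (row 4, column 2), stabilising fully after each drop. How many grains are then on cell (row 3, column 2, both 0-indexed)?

0) 3 0 3 1 1
1 0 2 1 3
0 1 3 1 0
3 3 2 0 1
3 1 2 3 2
1) 3 0 3 1 1
1 0 2 1 3
0 1 3 1 0
3 3 2 0 1
3 1 3 3 2
2) 3 0 3 1 1
1 0 2 1 3
0 1 3 1 0
3 3 3 1 1
3 2 1 0 3
3) 3 0 3 1 1
1 0 2 1 3
0 1 3 1 0
3 3 3 1 1
3 2 2 0 3
4) 3 0 3 1 1
1 0 2 1 3
0 1 3 1 0
3 3 3 1 1
3 2 3 0 3
5) 3 0 3 1 1
1 0 3 1 3
1 3 0 2 0
1 2 2 2 1
1 1 2 1 3
6) 3 0 3 1 1
1 0 3 1 3
1 3 0 2 0
1 2 2 2 1
1 1 3 1 3
7) 3 0 3 1 1
1 0 3 1 3
1 3 0 2 0
1 2 3 2 1
1 2 0 2 3

3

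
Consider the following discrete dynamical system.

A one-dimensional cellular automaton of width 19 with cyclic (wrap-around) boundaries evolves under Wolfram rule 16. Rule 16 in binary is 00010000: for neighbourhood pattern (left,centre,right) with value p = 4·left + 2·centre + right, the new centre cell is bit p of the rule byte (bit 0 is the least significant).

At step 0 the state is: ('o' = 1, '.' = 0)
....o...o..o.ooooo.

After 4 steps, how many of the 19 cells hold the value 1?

3

gen 0: ....o...o..o.ooooo.
gen 1: .....o...o........o
gen 2: o.....o...o........
gen 3: .o.....o...o.......
gen 4: ..o.....o...o......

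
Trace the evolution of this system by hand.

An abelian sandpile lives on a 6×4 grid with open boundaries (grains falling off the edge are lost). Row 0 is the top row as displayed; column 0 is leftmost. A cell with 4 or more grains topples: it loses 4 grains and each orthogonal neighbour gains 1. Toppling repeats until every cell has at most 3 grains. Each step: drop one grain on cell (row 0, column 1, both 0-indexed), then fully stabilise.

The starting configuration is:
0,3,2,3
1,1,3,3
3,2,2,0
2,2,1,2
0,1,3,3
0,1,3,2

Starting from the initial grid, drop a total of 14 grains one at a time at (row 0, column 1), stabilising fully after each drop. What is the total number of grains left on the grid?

45

k=0  0,3,2,3
1,1,3,3
3,2,2,0
2,2,1,2
0,1,3,3
0,1,3,2
k=1  1,0,3,3
1,2,3,3
3,2,2,0
2,2,1,2
0,1,3,3
0,1,3,2
k=2  1,1,3,3
1,2,3,3
3,2,2,0
2,2,1,2
0,1,3,3
0,1,3,2
k=3  1,2,3,3
1,2,3,3
3,2,2,0
2,2,1,2
0,1,3,3
0,1,3,2
k=4  1,3,3,3
1,2,3,3
3,2,2,0
2,2,1,2
0,1,3,3
0,1,3,2
k=5  2,2,2,1
2,0,2,1
3,3,3,1
2,2,1,2
0,1,3,3
0,1,3,2
k=6  2,3,2,1
2,0,2,1
3,3,3,1
2,2,1,2
0,1,3,3
0,1,3,2
k=7  3,0,3,1
2,1,2,1
3,3,3,1
2,2,1,2
0,1,3,3
0,1,3,2
k=8  3,1,3,1
2,1,2,1
3,3,3,1
2,2,1,2
0,1,3,3
0,1,3,2
k=9  3,2,3,1
2,1,2,1
3,3,3,1
2,2,1,2
0,1,3,3
0,1,3,2
k=10  3,3,3,1
2,1,2,1
3,3,3,1
2,2,1,2
0,1,3,3
0,1,3,2
k=11  0,2,0,2
3,2,3,1
3,3,3,1
2,2,1,2
0,1,3,3
0,1,3,2
k=12  0,3,0,2
3,2,3,1
3,3,3,1
2,2,1,2
0,1,3,3
0,1,3,2
k=13  1,0,1,2
3,3,3,1
3,3,3,1
2,2,1,2
0,1,3,3
0,1,3,2
k=14  1,1,1,2
3,3,3,1
3,3,3,1
2,2,1,2
0,1,3,3
0,1,3,2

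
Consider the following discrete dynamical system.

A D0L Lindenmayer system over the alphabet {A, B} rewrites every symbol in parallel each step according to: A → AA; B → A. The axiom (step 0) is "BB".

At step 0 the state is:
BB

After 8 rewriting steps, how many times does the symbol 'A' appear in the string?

256

[0] BB
[1] AA
[2] AAAA
[3] AAAAAAAA
[4] AAAAAAAAAAAAAAAA
[5] AAAAAAAAAAAAAAAAAAAAAAAAAAAAAAAA
[6] AAAAAAAAAAAAAAAAAAAAAAAAAAAAAAAAAAAAAAAAAAAAAAAAAAAAAAAAAAAAAAAA
[7] AAAAAAAAAAAAAAAAAAAAAAAAAAAAAAAAAAAAAAAAAAAAAAAAAAAAAAAAAA…AAAAAAAAAAAAAAAAAAAAAAAAAAAAAAAAAAAAAAAAAAAAAAAAAAAAAAAAAA  (len 128)
[8] AAAAAAAAAAAAAAAAAAAAAAAAAAAAAAAAAAAAAAAAAAAAAAAAAAAAAAAAAA…AAAAAAAAAAAAAAAAAAAAAAAAAAAAAAAAAAAAAAAAAAAAAAAAAAAAAAAAAA  (len 256)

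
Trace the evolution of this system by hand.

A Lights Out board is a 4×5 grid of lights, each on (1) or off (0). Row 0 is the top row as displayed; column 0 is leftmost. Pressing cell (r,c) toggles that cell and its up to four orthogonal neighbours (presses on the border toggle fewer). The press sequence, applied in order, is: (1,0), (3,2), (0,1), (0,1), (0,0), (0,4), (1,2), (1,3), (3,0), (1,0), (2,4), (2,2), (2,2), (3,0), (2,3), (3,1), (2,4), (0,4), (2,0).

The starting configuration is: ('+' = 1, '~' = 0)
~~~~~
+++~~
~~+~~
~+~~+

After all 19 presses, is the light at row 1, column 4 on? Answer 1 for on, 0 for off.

1

gen 0: ~~~~~
+++~~
~~+~~
~+~~+
gen 1: +~~~~
~~+~~
+~+~~
~+~~+
gen 2: +~~~~
~~+~~
+~~~~
~~+++
gen 3: ~++~~
~++~~
+~~~~
~~+++
gen 4: +~~~~
~~+~~
+~~~~
~~+++
gen 5: ~+~~~
+~+~~
+~~~~
~~+++
gen 6: ~+~++
+~+~+
+~~~~
~~+++
gen 7: ~++++
++~++
+~+~~
~~+++
gen 8: ~++~+
+++~~
+~++~
~~+++
gen 9: ~++~+
+++~~
~~++~
+++++
gen 10: +++~+
~~+~~
+~++~
+++++
gen 11: +++~+
~~+~+
+~+~+
++++~
gen 12: +++~+
~~~~+
++~++
++~+~
gen 13: +++~+
~~+~+
+~+~+
++++~
gen 14: +++~+
~~+~+
~~+~+
~~++~
gen 15: +++~+
~~+++
~~~+~
~~+~~
gen 16: +++~+
~~+++
~+~+~
++~~~
gen 17: +++~+
~~++~
~+~~+
++~~+
gen 18: ++++~
~~+++
~+~~+
++~~+
gen 19: ++++~
+~+++
+~~~+
~+~~+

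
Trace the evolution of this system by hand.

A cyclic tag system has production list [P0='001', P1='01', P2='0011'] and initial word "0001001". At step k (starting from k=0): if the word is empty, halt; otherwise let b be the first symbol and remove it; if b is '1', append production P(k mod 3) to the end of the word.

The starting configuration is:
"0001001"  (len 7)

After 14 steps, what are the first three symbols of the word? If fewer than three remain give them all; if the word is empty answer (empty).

step 0: "0001001"  (len 7)
step 1: "001001"  (len 6)
step 2: "01001"  (len 5)
step 3: "1001"  (len 4)
step 4: "001001"  (len 6)
step 5: "01001"  (len 5)
step 6: "1001"  (len 4)
step 7: "001001"  (len 6)
step 8: "01001"  (len 5)
step 9: "1001"  (len 4)
step 10: "001001"  (len 6)
step 11: "01001"  (len 5)
step 12: "1001"  (len 4)
step 13: "001001"  (len 6)
step 14: "01001"  (len 5)

010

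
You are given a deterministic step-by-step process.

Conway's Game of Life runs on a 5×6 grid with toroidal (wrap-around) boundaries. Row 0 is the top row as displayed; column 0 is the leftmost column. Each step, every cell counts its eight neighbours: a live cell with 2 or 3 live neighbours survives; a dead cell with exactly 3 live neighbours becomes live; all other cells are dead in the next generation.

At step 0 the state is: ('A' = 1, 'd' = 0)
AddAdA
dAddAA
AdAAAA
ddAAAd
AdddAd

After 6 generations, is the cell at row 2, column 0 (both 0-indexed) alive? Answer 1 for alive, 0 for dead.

1

[0] AddAdA
dAddAA
AdAAAA
ddAAAd
AdddAd
[1] dAdAdd
dAdddd
Addddd
AdAddd
AAAddd
[2] dddddd
AAAddd
Addddd
AdAddA
AddAdd
[3] AdAddd
AAdddd
ddAddd
AddddA
AAdddA
[4] ddAddd
AdAddd
dddddA
dddddA
dddddd
[5] dAdddd
dAdddd
AddddA
dddddd
dddddd
[6] dddddd
dAdddd
Addddd
dddddd
dddddd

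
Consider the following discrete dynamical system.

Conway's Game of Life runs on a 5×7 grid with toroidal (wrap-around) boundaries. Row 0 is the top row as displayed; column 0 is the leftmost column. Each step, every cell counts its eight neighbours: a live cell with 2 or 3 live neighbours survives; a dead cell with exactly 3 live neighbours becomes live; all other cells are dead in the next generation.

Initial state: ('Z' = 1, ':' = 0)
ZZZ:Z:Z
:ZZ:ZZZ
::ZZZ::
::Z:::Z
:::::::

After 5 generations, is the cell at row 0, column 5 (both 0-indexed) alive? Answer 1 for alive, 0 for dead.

1

t=0: ZZZ:Z:Z
:ZZ:ZZZ
::ZZZ::
::Z:::Z
:::::::
t=1: ::Z:Z:Z
::::::Z
Z:::Z:Z
::Z::::
::ZZ:ZZ
t=2: Z:Z:Z:Z
:::Z::Z
Z::::ZZ
ZZZ:Z::
:ZZ:ZZZ
t=3: ::Z:Z::
:Z:ZZ::
::ZZZZ:
::Z:Z::
::::Z::
t=4: ::Z:ZZ:
:Z:::::
:Z:::Z:
::Z::::
::::ZZ:
t=5: :::ZZZ:
:ZZ:ZZ:
:ZZ::::
::::ZZ:
::::ZZ:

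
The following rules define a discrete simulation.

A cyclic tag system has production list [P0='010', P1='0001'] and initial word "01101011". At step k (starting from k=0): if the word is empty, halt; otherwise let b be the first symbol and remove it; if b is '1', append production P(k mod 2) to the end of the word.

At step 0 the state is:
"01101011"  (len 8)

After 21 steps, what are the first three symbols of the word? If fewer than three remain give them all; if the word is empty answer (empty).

000

k=0  "01101011"  (len 8)
k=1  "1101011"  (len 7)
k=2  "1010110001"  (len 10)
k=3  "010110001010"  (len 12)
k=4  "10110001010"  (len 11)
k=5  "0110001010010"  (len 13)
k=6  "110001010010"  (len 12)
k=7  "10001010010010"  (len 14)
k=8  "00010100100100001"  (len 17)
k=9  "0010100100100001"  (len 16)
k=10  "010100100100001"  (len 15)
k=11  "10100100100001"  (len 14)
k=12  "01001001000010001"  (len 17)
k=13  "1001001000010001"  (len 16)
k=14  "0010010000100010001"  (len 19)
k=15  "010010000100010001"  (len 18)
k=16  "10010000100010001"  (len 17)
k=17  "0010000100010001010"  (len 19)
k=18  "010000100010001010"  (len 18)
k=19  "10000100010001010"  (len 17)
k=20  "00001000100010100001"  (len 20)
k=21  "0001000100010100001"  (len 19)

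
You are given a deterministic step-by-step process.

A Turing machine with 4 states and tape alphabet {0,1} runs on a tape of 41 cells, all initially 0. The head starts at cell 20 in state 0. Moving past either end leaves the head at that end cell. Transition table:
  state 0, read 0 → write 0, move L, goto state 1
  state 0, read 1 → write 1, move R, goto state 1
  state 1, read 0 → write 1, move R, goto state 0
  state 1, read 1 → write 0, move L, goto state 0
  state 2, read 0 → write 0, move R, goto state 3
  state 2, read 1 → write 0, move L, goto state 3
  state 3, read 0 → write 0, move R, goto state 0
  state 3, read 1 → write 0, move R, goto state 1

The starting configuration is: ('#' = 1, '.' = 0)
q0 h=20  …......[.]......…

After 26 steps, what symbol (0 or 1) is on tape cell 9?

0

step 0: q0 h=20  …......[.]......…
step 1: q1 h=19  …......[.]......…
step 2: q0 h=20  ….....#[.]......…
step 3: q1 h=19  …......[#]......…
step 4: q0 h=18  …......[.]......…
step 5: q1 h=17  …......[.]......…
step 6: q0 h=18  ….....#[.]......…
step 7: q1 h=17  …......[#]......…
step 8: q0 h=16  …......[.]......…
step 9: q1 h=15  …......[.]......…
step 10: q0 h=16  ….....#[.]......…
step 11: q1 h=15  …......[#]......…
step 12: q0 h=14  …......[.]......…
step 13: q1 h=13  …......[.]......…
step 14: q0 h=14  ….....#[.]......…
step 15: q1 h=13  …......[#]......…
step 16: q0 h=12  …......[.]......…
step 17: q1 h=11  …......[.]......…
step 18: q0 h=12  ….....#[.]......…
step 19: q1 h=11  …......[#]......…
step 20: q0 h=10  …......[.]......…
step 21: q1 h= 9  …......[.]......…
step 22: q0 h=10  ….....#[.]......…
step 23: q1 h= 9  …......[#]......…
step 24: q0 h= 8  …......[.]......…
step 25: q1 h= 7  …......[.]......…
step 26: q0 h= 8  ….....#[.]......…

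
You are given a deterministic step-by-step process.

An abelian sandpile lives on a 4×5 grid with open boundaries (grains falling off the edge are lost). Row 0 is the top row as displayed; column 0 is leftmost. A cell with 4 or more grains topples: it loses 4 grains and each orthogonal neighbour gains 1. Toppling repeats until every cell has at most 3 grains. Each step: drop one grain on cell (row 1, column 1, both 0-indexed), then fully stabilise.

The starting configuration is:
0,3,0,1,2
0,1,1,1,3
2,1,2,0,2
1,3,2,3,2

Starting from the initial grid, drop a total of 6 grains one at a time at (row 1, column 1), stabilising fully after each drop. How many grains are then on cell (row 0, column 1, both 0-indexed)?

1

k=0  0,3,0,1,2
0,1,1,1,3
2,1,2,0,2
1,3,2,3,2
k=1  0,3,0,1,2
0,2,1,1,3
2,1,2,0,2
1,3,2,3,2
k=2  0,3,0,1,2
0,3,1,1,3
2,1,2,0,2
1,3,2,3,2
k=3  1,0,1,1,2
1,1,2,1,3
2,2,2,0,2
1,3,2,3,2
k=4  1,0,1,1,2
1,2,2,1,3
2,2,2,0,2
1,3,2,3,2
k=5  1,0,1,1,2
1,3,2,1,3
2,2,2,0,2
1,3,2,3,2
k=6  1,1,1,1,2
2,0,3,1,3
2,3,2,0,2
1,3,2,3,2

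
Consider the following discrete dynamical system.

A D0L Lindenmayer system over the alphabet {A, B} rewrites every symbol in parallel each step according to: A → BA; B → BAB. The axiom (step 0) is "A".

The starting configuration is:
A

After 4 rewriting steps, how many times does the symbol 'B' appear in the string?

21

0) A
1) BA
2) BABBA
3) BABBABABBABBA
4) BABBABABBABBABABBABABBABBABABBABBA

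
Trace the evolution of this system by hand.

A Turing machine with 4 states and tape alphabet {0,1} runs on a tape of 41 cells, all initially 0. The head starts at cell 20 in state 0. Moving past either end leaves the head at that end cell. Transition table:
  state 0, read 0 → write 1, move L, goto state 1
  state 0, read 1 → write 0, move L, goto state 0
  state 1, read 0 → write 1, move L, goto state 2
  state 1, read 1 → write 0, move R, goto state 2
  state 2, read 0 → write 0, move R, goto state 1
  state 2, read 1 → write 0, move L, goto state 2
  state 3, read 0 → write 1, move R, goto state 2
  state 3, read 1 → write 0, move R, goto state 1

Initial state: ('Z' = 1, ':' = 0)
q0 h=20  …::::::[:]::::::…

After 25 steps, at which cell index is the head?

step 0: q0 h=20  …::::::[:]::::::…
step 1: q1 h=19  …::::::[:]Z:::::…
step 2: q2 h=18  …::::::[:]ZZ::::…
step 3: q1 h=19  …::::::[Z]Z:::::…
step 4: q2 h=20  …::::::[Z]::::::…
step 5: q2 h=19  …::::::[:]::::::…
step 6: q1 h=20  …::::::[:]::::::…
step 7: q2 h=19  …::::::[:]Z:::::…
step 8: q1 h=20  …::::::[Z]::::::…
step 9: q2 h=21  …::::::[:]::::::…
step 10: q1 h=22  …::::::[:]::::::…
step 11: q2 h=21  …::::::[:]Z:::::…
step 12: q1 h=22  …::::::[Z]::::::…
step 13: q2 h=23  …::::::[:]::::::…
step 14: q1 h=24  …::::::[:]::::::…
step 15: q2 h=23  …::::::[:]Z:::::…
step 16: q1 h=24  …::::::[Z]::::::…
step 17: q2 h=25  …::::::[:]::::::…
step 18: q1 h=26  …::::::[:]::::::…
step 19: q2 h=25  …::::::[:]Z:::::…
step 20: q1 h=26  …::::::[Z]::::::…
step 21: q2 h=27  …::::::[:]::::::…
step 22: q1 h=28  …::::::[:]::::::…
step 23: q2 h=27  …::::::[:]Z:::::…
step 24: q1 h=28  …::::::[Z]::::::…
step 25: q2 h=29  …::::::[:]::::::…

29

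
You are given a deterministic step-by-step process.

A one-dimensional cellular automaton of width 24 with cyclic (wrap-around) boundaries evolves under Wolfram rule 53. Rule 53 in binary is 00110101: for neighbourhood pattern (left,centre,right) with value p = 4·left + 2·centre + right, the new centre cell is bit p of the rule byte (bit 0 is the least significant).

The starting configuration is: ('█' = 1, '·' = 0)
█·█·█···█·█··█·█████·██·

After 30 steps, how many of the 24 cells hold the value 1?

step 0: █·█·█···█·█··█·█████·██·
step 1: ███████·████·██·····█··█
step 2: ·······█····█··████·██··
step 3: ██████·████·██·····█··██
step 4: ······█····█··████·██···
step 5: █████·████·██·····█··███
step 6: ·····█····█··████·██····
step 7: ████·████·██·····█··████
step 8: ····█····█··████·██·····
step 9: ███·████·██·····█··█████
step 10: ···█····█··████·██······
step 11: ██·████·██·····█··██████
step 12: ··█····█··████·██·······
step 13: █·████·██·····█··███████
step 14: ·█····█··████·██········
step 15: ·████·██·····█··████████
step 16: █····█··████·██·········
step 17: ████·██·····█··████████·
step 18: ····█··████·██·········█
step 19: ███·██·····█··████████·█
step 20: ···█··████·██·········█·
step 21: ██·██·····█··████████·██
step 22: ··█··████·██·········█··
step 23: █·██·····█··████████·███
step 24: ·█··████·██·········█···
step 25: ·██·····█··████████·████
step 26: █··████·██·········█····
step 27: ██·····█··████████·████·
step 28: ··████·██·········█····█
step 29: █·····█··████████·████·█
step 30: ·████·██·········█····█·

8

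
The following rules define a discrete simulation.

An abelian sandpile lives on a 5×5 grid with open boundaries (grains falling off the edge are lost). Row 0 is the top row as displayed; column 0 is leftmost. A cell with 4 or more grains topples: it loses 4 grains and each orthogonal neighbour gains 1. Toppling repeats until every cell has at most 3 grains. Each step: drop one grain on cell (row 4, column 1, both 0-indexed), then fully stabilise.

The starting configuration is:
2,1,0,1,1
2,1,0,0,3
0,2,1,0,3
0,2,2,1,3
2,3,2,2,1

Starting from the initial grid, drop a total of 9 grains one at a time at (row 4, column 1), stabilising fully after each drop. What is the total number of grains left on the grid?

t=0: 2,1,0,1,1
2,1,0,0,3
0,2,1,0,3
0,2,2,1,3
2,3,2,2,1
t=1: 2,1,0,1,1
2,1,0,0,3
0,2,1,0,3
0,3,2,1,3
3,0,3,2,1
t=2: 2,1,0,1,1
2,1,0,0,3
0,2,1,0,3
0,3,2,1,3
3,1,3,2,1
t=3: 2,1,0,1,1
2,1,0,0,3
0,2,1,0,3
0,3,2,1,3
3,2,3,2,1
t=4: 2,1,0,1,1
2,1,0,0,3
0,2,1,0,3
0,3,2,1,3
3,3,3,2,1
t=5: 2,1,0,1,1
2,1,0,0,3
0,3,2,0,3
2,1,0,2,3
0,3,1,3,1
t=6: 2,1,0,1,1
2,1,0,0,3
0,3,2,0,3
2,2,0,2,3
1,0,2,3,1
t=7: 2,1,0,1,1
2,1,0,0,3
0,3,2,0,3
2,2,0,2,3
1,1,2,3,1
t=8: 2,1,0,1,1
2,1,0,0,3
0,3,2,0,3
2,2,0,2,3
1,2,2,3,1
t=9: 2,1,0,1,1
2,1,0,0,3
0,3,2,0,3
2,2,0,2,3
1,3,2,3,1

38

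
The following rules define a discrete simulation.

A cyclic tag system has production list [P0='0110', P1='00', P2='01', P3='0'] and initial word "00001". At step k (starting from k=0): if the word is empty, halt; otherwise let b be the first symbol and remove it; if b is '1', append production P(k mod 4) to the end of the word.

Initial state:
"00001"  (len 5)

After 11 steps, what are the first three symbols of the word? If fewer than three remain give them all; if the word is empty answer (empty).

001

0) "00001"  (len 5)
1) "0001"  (len 4)
2) "001"  (len 3)
3) "01"  (len 2)
4) "1"  (len 1)
5) "0110"  (len 4)
6) "110"  (len 3)
7) "1001"  (len 4)
8) "0010"  (len 4)
9) "010"  (len 3)
10) "10"  (len 2)
11) "001"  (len 3)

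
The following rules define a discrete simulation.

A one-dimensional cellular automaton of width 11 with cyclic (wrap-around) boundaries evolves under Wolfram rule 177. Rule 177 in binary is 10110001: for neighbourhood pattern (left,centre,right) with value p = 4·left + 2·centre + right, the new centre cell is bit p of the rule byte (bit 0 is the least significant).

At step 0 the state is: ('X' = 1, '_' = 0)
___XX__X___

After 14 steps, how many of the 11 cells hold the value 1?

t=0: ___XX__X___
t=1: XX___X__XXX
t=2: X_XX__X__XX
t=3: _X__X__X__X
t=4: X_X__X__X__
t=5: _X_X__X__X_
t=6: __X_X__X__X
t=7: X__X_X__X__
t=8: _X__X_X__X_
t=9: __X__X_X__X
t=10: X__X__X_X__
t=11: _X__X__X_X_
t=12: __X__X__X_X
t=13: X__X__X__X_
t=14: _X__X__X__X

4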